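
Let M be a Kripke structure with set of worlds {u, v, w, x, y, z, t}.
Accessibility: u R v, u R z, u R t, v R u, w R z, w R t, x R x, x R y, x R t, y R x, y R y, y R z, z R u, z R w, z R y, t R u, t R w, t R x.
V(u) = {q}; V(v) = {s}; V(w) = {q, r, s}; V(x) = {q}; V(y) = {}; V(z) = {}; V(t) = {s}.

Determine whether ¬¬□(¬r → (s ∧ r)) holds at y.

No

At y: ¬□(¬r → (s ∧ r)) is true, so ¬¬□(¬r → (s ∧ r)) is false.
  At y: □(¬r → (s ∧ r)) is false, so ¬□(¬r → (s ∧ r)) is true.
    At y: □(¬r → (s ∧ r)) requires ¬r → (s ∧ r) at every successor {x, y, z}.
      ¬r → (s ∧ r) fails at x, so □(¬r → (s ∧ r)) is false at y.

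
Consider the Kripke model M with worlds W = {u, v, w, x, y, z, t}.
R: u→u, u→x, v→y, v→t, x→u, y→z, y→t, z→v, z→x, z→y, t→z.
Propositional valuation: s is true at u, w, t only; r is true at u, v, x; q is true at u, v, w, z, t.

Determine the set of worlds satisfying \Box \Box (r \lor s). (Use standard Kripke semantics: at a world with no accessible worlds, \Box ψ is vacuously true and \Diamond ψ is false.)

Let φ = \Box \Box (r \lor s). Evaluate φ at each world:
  u (successors {u, x}): φ is true.
  v (successors {y, t}): φ is false.
  w (successors ∅): φ is true.
  x (successors {u}): φ is true.
  y (successors {z, t}): φ is false.
  z (successors {v, x, y}): φ is false.
  t (successors {z}): φ is false.
For instance, at v:
  At v: \Box \Box (r \lor s) requires \Box (r \lor s) at every successor {y, t}.
    \Box (r \lor s) fails at y, so \Box \Box (r \lor s) is false at v.
      At y: \Box (r \lor s) requires r \lor s at every successor {z, t}.
        r \lor s fails at z, so \Box (r \lor s) is false at y.
Satisfying worlds: {u, w, x}

u, w, x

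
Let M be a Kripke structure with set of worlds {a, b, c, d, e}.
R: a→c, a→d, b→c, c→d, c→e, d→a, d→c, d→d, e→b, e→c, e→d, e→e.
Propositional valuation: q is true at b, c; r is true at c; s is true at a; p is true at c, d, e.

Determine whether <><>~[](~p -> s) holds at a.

At a: <><>~[](~p -> s) requires <>~[](~p -> s) at some successor in {c, d}.
  <>~[](~p -> s) holds at c, so <><>~[](~p -> s) is true at a.
    At c: <>~[](~p -> s) requires ~[](~p -> s) at some successor in {d, e}.
      ~[](~p -> s) holds at e, so <>~[](~p -> s) is true at c.

Yes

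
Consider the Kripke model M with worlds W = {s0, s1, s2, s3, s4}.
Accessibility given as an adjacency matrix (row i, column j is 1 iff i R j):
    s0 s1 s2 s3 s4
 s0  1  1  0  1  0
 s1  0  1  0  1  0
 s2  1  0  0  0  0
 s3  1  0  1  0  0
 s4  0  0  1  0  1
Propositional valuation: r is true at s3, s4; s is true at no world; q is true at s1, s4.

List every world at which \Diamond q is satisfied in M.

s0, s1, s4

Let φ = \Diamond q. Evaluate φ at each world:
  s0 (successors {s0, s1, s3}): φ is true.
  s1 (successors {s1, s3}): φ is true.
  s2 (successors {s0}): φ is false.
  s3 (successors {s0, s2}): φ is false.
  s4 (successors {s2, s4}): φ is true.
For instance, at s1:
  At s1: \Diamond q requires q at some successor in {s1, s3}.
    q holds at s1, so \Diamond q is true at s1.
Satisfying worlds: {s0, s1, s4}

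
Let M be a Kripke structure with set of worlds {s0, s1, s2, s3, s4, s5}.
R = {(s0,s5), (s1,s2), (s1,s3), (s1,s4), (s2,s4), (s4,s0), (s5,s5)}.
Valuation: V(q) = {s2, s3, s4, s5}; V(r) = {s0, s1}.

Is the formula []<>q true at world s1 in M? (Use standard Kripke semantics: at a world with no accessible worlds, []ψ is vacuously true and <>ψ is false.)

At s1: []<>q requires <>q at every successor {s2, s3, s4}.
  <>q fails at s3, so []<>q is false at s1.
    At s3: no accessible worlds, so <>q is false.

No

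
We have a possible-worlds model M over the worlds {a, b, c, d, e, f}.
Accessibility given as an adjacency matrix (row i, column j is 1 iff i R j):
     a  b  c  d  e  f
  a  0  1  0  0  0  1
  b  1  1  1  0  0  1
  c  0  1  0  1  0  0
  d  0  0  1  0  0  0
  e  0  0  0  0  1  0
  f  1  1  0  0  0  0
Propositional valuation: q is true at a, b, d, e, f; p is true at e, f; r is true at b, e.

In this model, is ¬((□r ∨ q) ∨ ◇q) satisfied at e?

No

Recall that □ψ holds at a world iff ψ holds at every accessible world, and ◇ψ holds iff ψ holds at some accessible world.
At e: (□r ∨ q) ∨ ◇q is true, so ¬((□r ∨ q) ∨ ◇q) is false.
  At e: □r ∨ q is true, ◇q is true, so (□r ∨ q) ∨ ◇q is true.
    At e: □r is true, q is true, so □r ∨ q is true.
      At e: □r requires r at every successor {e}.
        At e: r is true.
      So □r is true at e.
    At e: ◇q requires q at some successor in {e}.
      q holds at e, so ◇q is true at e.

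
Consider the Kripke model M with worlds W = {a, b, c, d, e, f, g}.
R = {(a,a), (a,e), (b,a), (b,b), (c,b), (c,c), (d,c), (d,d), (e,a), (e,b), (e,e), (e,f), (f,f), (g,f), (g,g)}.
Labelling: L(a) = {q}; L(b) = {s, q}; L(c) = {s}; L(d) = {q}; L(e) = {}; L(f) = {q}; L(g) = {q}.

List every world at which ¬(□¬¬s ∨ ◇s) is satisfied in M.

Recall that □ψ holds at a world iff ψ holds at every accessible world, and ◇ψ holds iff ψ holds at some accessible world.
Let φ = ¬(□¬¬s ∨ ◇s). Evaluate φ at each world:
  a (successors {a, e}): φ is true.
  b (successors {a, b}): φ is false.
  c (successors {b, c}): φ is false.
  d (successors {c, d}): φ is false.
  e (successors {a, b, e, f}): φ is false.
  f (successors {f}): φ is true.
  g (successors {f, g}): φ is true.
For instance, at d:
  At d: □¬¬s ∨ ◇s is true, so ¬(□¬¬s ∨ ◇s) is false.
    At d: □¬¬s is false, ◇s is true, so □¬¬s ∨ ◇s is true.
      At d: □¬¬s requires ¬¬s at every successor {c, d}.
        ¬¬s fails at d, so □¬¬s is false at d.
      At d: ◇s requires s at some successor in {c, d}.
        s holds at c, so ◇s is true at d.
Satisfying worlds: {a, f, g}

a, f, g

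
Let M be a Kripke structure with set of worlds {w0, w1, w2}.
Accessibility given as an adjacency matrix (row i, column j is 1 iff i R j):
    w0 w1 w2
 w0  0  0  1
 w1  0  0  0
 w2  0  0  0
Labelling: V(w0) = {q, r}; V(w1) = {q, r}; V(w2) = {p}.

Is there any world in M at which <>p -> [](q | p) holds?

Let φ = <>p -> [](q | p). Evaluate φ at each world:
  w0 (successors {w2}): φ is true.
  w1 (successors ∅): φ is true.
  w2 (successors ∅): φ is true.
Detail at w0 (witness):
  At w0: <>p is true, [](q | p) is true, so <>p -> [](q | p) is true.
    At w0: <>p requires p at some successor in {w2}.
      p holds at w2, so <>p is true at w0.
    At w0: [](q | p) requires q | p at every successor {w2}.
      At w2: q | p is true.
    So [](q | p) is true at w0.

Yes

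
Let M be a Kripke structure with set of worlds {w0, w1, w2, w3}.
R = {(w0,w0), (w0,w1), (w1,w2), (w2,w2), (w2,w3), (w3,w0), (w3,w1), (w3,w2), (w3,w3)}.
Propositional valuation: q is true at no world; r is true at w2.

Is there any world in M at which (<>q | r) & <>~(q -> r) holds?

Recall that <>ψ holds at a world iff ψ holds at some accessible world.
Let φ = (<>q | r) & <>~(q -> r). Evaluate φ at each world:
  w0 (successors {w0, w1}): φ is false.
  w1 (successors {w2}): φ is false.
  w2 (successors {w2, w3}): φ is false.
  w3 (successors {w0, w1, w2, w3}): φ is false.
For instance, at w3:
  At w3: <>q | r is false, <>~(q -> r) is false, so (<>q | r) & <>~(q -> r) is false.
    At w3: <>q is false, r is false, so <>q | r is false.
      At w3: <>q requires q at some successor in {w0, w1, w2, w3}.
        At w0: q is false.
        At w1: q is false.
        At w2: q is false.
        At w3: q is false.
      So <>q is false at w3.
    At w3: <>~(q -> r) requires ~(q -> r) at some successor in {w0, w1, w2, w3}.
      At w0: ~(q -> r) is false.
      At w1: ~(q -> r) is false.
      At w2: ~(q -> r) is false.
      At w3: ~(q -> r) is false.
    So <>~(q -> r) is false at w3.

No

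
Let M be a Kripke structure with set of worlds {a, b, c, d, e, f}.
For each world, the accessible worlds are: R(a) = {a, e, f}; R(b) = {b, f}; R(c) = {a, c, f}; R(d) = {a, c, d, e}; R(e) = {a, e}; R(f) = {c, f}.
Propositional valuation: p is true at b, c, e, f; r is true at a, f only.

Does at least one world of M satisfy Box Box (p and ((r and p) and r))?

No

Let φ = Box Box (p and ((r and p) and r)). Evaluate φ at each world:
  a (successors {a, e, f}): φ is false.
  b (successors {b, f}): φ is false.
  c (successors {a, c, f}): φ is false.
  d (successors {a, c, d, e}): φ is false.
  e (successors {a, e}): φ is false.
  f (successors {c, f}): φ is false.
For instance, at a:
  At a: Box Box (p and ((r and p) and r)) requires Box (p and ((r and p) and r)) at every successor {a, e, f}.
    Box (p and ((r and p) and r)) fails at a, so Box Box (p and ((r and p) and r)) is false at a.
      At a: Box (p and ((r and p) and r)) requires p and ((r and p) and r) at every successor {a, e, f}.
        p and ((r and p) and r) fails at a, so Box (p and ((r and p) and r)) is false at a.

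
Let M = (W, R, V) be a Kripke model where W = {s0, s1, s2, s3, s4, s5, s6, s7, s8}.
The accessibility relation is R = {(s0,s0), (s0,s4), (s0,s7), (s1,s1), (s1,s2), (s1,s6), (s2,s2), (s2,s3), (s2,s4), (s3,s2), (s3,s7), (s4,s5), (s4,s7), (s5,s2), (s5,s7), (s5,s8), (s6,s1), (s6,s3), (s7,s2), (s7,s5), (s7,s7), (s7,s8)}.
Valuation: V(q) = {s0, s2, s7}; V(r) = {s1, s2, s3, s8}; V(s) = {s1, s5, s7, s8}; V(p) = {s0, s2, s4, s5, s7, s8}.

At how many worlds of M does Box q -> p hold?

8

Recall that Box ψ holds at a world iff ψ holds at every accessible world, and Dia ψ holds iff ψ holds at some accessible world.
Let φ = Box q -> p. Evaluate φ at each world:
  s0 (successors {s0, s4, s7}): φ is true.
  s1 (successors {s1, s2, s6}): φ is true.
  s2 (successors {s2, s3, s4}): φ is true.
  s3 (successors {s2, s7}): φ is false.
  s4 (successors {s5, s7}): φ is true.
  s5 (successors {s2, s7, s8}): φ is true.
  s6 (successors {s1, s3}): φ is true.
  s7 (successors {s2, s5, s7, s8}): φ is true.
  s8 (successors ∅): φ is true.
For instance, at s4:
  At s4: Box q is false, p is true, so Box q -> p is true.
    At s4: Box q requires q at every successor {s5, s7}.
      q fails at s5, so Box q is false at s4.
Satisfying worlds: {s0, s1, s2, s4, s5, s6, s7, s8}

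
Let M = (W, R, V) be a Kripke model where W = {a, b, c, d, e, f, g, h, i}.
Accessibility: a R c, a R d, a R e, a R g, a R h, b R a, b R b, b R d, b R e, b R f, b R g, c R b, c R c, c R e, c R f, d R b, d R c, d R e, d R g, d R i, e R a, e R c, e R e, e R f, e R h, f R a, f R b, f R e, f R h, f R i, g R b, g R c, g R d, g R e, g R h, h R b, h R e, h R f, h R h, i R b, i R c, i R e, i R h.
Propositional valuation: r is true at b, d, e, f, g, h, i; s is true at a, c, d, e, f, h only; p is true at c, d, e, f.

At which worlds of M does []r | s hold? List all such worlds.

a, c, d, e, f, h

Let φ = []r | s. Evaluate φ at each world:
  a (successors {c, d, e, g, h}): φ is true.
  b (successors {a, b, d, e, f, g}): φ is false.
  c (successors {b, c, e, f}): φ is true.
  d (successors {b, c, e, g, i}): φ is true.
  e (successors {a, c, e, f, h}): φ is true.
  f (successors {a, b, e, h, i}): φ is true.
  g (successors {b, c, d, e, h}): φ is false.
  h (successors {b, e, f, h}): φ is true.
  i (successors {b, c, e, h}): φ is false.
For instance, at a:
  At a: []r is false, s is true, so []r | s is true.
    At a: []r requires r at every successor {c, d, e, g, h}.
      r fails at c, so []r is false at a.
Satisfying worlds: {a, c, d, e, f, h}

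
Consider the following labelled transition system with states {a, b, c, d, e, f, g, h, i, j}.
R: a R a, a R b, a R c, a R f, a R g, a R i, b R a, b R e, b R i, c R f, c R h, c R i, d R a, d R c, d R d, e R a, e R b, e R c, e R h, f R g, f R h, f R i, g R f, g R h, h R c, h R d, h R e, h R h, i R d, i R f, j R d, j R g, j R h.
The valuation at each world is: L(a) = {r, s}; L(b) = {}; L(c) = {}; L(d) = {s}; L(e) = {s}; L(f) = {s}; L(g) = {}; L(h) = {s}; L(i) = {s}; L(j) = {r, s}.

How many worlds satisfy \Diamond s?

Recall that \Diamond ψ holds at a world iff ψ holds at some accessible world.
Let φ = \Diamond s. Evaluate φ at each world:
  a (successors {a, b, c, f, g, i}): φ is true.
  b (successors {a, e, i}): φ is true.
  c (successors {f, h, i}): φ is true.
  d (successors {a, c, d}): φ is true.
  e (successors {a, b, c, h}): φ is true.
  f (successors {g, h, i}): φ is true.
  g (successors {f, h}): φ is true.
  h (successors {c, d, e, h}): φ is true.
  i (successors {d, f}): φ is true.
  j (successors {d, g, h}): φ is true.
For instance, at e:
  At e: \Diamond s requires s at some successor in {a, b, c, h}.
    s holds at a, so \Diamond s is true at e.
Satisfying worlds: {a, b, c, d, e, f, g, h, i, j}

10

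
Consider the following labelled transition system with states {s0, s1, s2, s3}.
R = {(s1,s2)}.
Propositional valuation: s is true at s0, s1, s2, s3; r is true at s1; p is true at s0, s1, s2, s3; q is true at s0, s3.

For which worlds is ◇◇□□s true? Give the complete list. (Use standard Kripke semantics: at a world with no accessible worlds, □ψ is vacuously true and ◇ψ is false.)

none

Recall that □ψ holds at a world iff ψ holds at every accessible world, and ◇ψ holds iff ψ holds at some accessible world.
Let φ = ◇◇□□s. Evaluate φ at each world:
  s0 (successors ∅): φ is false.
  s1 (successors {s2}): φ is false.
  s2 (successors ∅): φ is false.
  s3 (successors ∅): φ is false.
For instance, at s1:
  At s1: ◇◇□□s requires ◇□□s at some successor in {s2}.
    At s2: ◇□□s is false.
  So ◇◇□□s is false at s1.
Satisfying worlds: none.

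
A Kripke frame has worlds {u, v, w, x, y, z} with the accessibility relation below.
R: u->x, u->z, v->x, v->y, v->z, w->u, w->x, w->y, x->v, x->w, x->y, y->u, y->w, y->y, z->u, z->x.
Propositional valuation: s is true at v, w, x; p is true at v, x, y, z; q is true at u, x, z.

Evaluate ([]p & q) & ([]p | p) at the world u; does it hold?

Yes

At u: []p & q is true, []p | p is true, so ([]p & q) & ([]p | p) is true.
  At u: []p is true, q is true, so []p & q is true.
    At u: []p requires p at every successor {x, z}.
      At x: p is true.
      At z: p is true.
    So []p is true at u.
  At u: []p is true, p is false, so []p | p is true.
    At u: []p requires p at every successor {x, z}.
      At x: p is true.
      At z: p is true.
    So []p is true at u.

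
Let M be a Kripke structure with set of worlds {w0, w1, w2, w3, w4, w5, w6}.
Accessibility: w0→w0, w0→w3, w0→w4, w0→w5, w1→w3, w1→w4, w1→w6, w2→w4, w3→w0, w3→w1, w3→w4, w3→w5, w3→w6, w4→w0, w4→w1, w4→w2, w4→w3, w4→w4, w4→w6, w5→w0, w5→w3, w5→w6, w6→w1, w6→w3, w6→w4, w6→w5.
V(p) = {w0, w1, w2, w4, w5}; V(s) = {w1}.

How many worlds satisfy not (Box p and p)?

Let φ = not (Box p and p). Evaluate φ at each world:
  w0 (successors {w0, w3, w4, w5}): φ is true.
  w1 (successors {w3, w4, w6}): φ is true.
  w2 (successors {w4}): φ is false.
  w3 (successors {w0, w1, w4, w5, w6}): φ is true.
  w4 (successors {w0, w1, w2, w3, w4, w6}): φ is true.
  w5 (successors {w0, w3, w6}): φ is true.
  w6 (successors {w1, w3, w4, w5}): φ is true.
For instance, at w1:
  At w1: Box p and p is false, so not (Box p and p) is true.
    At w1: Box p is false, p is true, so Box p and p is false.
      At w1: Box p requires p at every successor {w3, w4, w6}.
        p fails at w3, so Box p is false at w1.
Satisfying worlds: {w0, w1, w3, w4, w5, w6}

6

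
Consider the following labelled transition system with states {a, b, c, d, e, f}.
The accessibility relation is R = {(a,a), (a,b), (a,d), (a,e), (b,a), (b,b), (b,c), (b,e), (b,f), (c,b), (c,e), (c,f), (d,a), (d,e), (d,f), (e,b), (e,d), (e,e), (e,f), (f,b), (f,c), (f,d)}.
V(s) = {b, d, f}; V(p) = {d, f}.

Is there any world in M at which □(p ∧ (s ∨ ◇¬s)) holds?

No

Recall that □ψ holds at a world iff ψ holds at every accessible world, and ◇ψ holds iff ψ holds at some accessible world.
Let φ = □(p ∧ (s ∨ ◇¬s)). Evaluate φ at each world:
  a (successors {a, b, d, e}): φ is false.
  b (successors {a, b, c, e, f}): φ is false.
  c (successors {b, e, f}): φ is false.
  d (successors {a, e, f}): φ is false.
  e (successors {b, d, e, f}): φ is false.
  f (successors {b, c, d}): φ is false.
For instance, at d:
  At d: □(p ∧ (s ∨ ◇¬s)) requires p ∧ (s ∨ ◇¬s) at every successor {a, e, f}.
    p ∧ (s ∨ ◇¬s) fails at a, so □(p ∧ (s ∨ ◇¬s)) is false at d.
      At a: p is false, s ∨ ◇¬s is true, so p ∧ (s ∨ ◇¬s) is false.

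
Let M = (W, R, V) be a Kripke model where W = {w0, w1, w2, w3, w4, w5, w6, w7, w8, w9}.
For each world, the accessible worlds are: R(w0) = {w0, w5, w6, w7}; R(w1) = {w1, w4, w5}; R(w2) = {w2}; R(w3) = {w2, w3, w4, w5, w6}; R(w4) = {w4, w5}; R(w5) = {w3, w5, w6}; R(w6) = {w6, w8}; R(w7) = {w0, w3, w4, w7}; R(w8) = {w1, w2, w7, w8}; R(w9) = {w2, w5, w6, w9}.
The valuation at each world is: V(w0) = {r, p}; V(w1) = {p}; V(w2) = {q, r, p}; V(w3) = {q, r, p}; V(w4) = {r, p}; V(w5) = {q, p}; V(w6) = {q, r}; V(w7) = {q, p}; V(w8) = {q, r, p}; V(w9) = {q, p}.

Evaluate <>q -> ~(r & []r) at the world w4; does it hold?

Yes

At w4: <>q is true, ~(r & []r) is true, so <>q -> ~(r & []r) is true.
  At w4: <>q requires q at some successor in {w4, w5}.
    q holds at w5, so <>q is true at w4.
  At w4: r & []r is false, so ~(r & []r) is true.
    At w4: r is true, []r is false, so r & []r is false.
      At w4: []r requires r at every successor {w4, w5}.
        r fails at w5, so []r is false at w4.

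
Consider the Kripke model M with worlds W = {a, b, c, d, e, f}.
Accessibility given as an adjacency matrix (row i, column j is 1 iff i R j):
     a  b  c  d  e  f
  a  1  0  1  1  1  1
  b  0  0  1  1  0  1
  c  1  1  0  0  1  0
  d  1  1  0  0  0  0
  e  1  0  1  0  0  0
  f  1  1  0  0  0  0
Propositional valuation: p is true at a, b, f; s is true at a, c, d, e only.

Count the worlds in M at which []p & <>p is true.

2

Let φ = []p & <>p. Evaluate φ at each world:
  a (successors {a, c, d, e, f}): φ is false.
  b (successors {c, d, f}): φ is false.
  c (successors {a, b, e}): φ is false.
  d (successors {a, b}): φ is true.
  e (successors {a, c}): φ is false.
  f (successors {a, b}): φ is true.
For instance, at d:
  At d: []p is true, <>p is true, so []p & <>p is true.
    At d: []p requires p at every successor {a, b}.
      At a: p is true.
      At b: p is true.
    So []p is true at d.
    At d: <>p requires p at some successor in {a, b}.
      p holds at a, so <>p is true at d.
Satisfying worlds: {d, f}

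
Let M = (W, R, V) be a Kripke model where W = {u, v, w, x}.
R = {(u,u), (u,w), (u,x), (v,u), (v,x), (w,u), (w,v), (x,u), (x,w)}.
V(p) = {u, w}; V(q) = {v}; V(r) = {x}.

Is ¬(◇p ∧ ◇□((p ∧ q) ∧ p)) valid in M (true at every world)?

Let φ = ¬(◇p ∧ ◇□((p ∧ q) ∧ p)). Evaluate φ at each world:
  u (successors {u, w, x}): φ is true.
  v (successors {u, x}): φ is true.
  w (successors {u, v}): φ is true.
  x (successors {u, w}): φ is true.
For instance, at w:
  At w: ◇p ∧ ◇□((p ∧ q) ∧ p) is false, so ¬(◇p ∧ ◇□((p ∧ q) ∧ p)) is true.
    At w: ◇p is true, ◇□((p ∧ q) ∧ p) is false, so ◇p ∧ ◇□((p ∧ q) ∧ p) is false.
      At w: ◇p requires p at some successor in {u, v}.
        p holds at u, so ◇p is true at w.
      At w: ◇□((p ∧ q) ∧ p) requires □((p ∧ q) ∧ p) at some successor in {u, v}.
        At u: □((p ∧ q) ∧ p) is false.
        At v: □((p ∧ q) ∧ p) is false.
      So ◇□((p ∧ q) ∧ p) is false at w.

Yes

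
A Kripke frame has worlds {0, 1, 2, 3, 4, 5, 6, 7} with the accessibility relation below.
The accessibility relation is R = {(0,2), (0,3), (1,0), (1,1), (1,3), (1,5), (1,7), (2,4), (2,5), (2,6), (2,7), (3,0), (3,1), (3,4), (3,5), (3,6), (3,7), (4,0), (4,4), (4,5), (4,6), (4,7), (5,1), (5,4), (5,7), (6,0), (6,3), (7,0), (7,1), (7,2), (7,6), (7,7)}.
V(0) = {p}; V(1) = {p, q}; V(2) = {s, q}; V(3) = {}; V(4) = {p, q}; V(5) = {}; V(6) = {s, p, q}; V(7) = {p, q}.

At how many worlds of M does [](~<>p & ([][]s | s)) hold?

Recall that []ψ holds at a world iff ψ holds at every accessible world, and <>ψ holds iff ψ holds at some accessible world.
Let φ = [](~<>p & ([][]s | s)). Evaluate φ at each world:
  0 (successors {2, 3}): φ is false.
  1 (successors {0, 1, 3, 5, 7}): φ is false.
  2 (successors {4, 5, 6, 7}): φ is false.
  3 (successors {0, 1, 4, 5, 6, 7}): φ is false.
  4 (successors {0, 4, 5, 6, 7}): φ is false.
  5 (successors {1, 4, 7}): φ is false.
  6 (successors {0, 3}): φ is false.
  7 (successors {0, 1, 2, 6, 7}): φ is false.
For instance, at 7:
  At 7: [](~<>p & ([][]s | s)) requires ~<>p & ([][]s | s) at every successor {0, 1, 2, 6, 7}.
    ~<>p & ([][]s | s) fails at 0, so [](~<>p & ([][]s | s)) is false at 7.
      At 0: ~<>p is true, [][]s | s is false, so ~<>p & ([][]s | s) is false.
Satisfying worlds: none.

0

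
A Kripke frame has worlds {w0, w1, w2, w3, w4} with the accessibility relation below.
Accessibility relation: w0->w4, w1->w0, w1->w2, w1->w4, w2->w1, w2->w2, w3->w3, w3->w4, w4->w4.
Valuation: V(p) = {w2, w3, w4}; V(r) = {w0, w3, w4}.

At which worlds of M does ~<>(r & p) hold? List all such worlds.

w2

Let φ = ~<>(r & p). Evaluate φ at each world:
  w0 (successors {w4}): φ is false.
  w1 (successors {w0, w2, w4}): φ is false.
  w2 (successors {w1, w2}): φ is true.
  w3 (successors {w3, w4}): φ is false.
  w4 (successors {w4}): φ is false.
For instance, at w3:
  At w3: <>(r & p) is true, so ~<>(r & p) is false.
    At w3: <>(r & p) requires r & p at some successor in {w3, w4}.
      r & p holds at w3, so <>(r & p) is true at w3.
Satisfying worlds: {w2}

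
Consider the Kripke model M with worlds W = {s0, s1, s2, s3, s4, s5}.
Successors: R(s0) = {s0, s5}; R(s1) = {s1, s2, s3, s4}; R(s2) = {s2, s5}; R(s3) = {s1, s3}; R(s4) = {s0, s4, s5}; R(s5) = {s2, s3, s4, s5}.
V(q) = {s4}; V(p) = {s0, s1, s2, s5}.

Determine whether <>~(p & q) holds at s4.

Yes

Recall that <>ψ holds at a world iff ψ holds at some accessible world.
At s4: <>~(p & q) requires ~(p & q) at some successor in {s0, s4, s5}.
  ~(p & q) holds at s0, so <>~(p & q) is true at s4.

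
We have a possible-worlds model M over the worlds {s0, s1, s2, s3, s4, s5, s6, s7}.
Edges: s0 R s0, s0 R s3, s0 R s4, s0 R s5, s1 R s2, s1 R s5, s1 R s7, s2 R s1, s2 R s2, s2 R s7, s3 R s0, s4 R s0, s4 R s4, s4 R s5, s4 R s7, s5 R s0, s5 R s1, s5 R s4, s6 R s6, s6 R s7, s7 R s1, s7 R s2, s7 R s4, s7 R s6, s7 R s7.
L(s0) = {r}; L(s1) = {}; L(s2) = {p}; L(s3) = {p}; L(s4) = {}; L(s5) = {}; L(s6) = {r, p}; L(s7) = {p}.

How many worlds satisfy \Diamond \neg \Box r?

Let φ = \Diamond \neg \Box r. Evaluate φ at each world:
  s0 (successors {s0, s3, s4, s5}): φ is true.
  s1 (successors {s2, s5, s7}): φ is true.
  s2 (successors {s1, s2, s7}): φ is true.
  s3 (successors {s0}): φ is true.
  s4 (successors {s0, s4, s5, s7}): φ is true.
  s5 (successors {s0, s1, s4}): φ is true.
  s6 (successors {s6, s7}): φ is true.
  s7 (successors {s1, s2, s4, s6, s7}): φ is true.
For instance, at s3:
  At s3: \Diamond \neg \Box r requires \neg \Box r at some successor in {s0}.
    \neg \Box r holds at s0, so \Diamond \neg \Box r is true at s3.
      At s0: \Box r is false, so \neg \Box r is true.
Satisfying worlds: {s0, s1, s2, s3, s4, s5, s6, s7}

8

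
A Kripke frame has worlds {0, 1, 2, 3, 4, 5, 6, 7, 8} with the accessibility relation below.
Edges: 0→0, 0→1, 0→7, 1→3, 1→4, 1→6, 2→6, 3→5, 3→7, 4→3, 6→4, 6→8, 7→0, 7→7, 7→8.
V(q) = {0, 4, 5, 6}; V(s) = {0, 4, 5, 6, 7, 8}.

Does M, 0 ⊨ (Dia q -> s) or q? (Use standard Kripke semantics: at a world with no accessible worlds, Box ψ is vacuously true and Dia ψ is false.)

Yes

At 0: Dia q -> s is true, q is true, so (Dia q -> s) or q is true.
  At 0: Dia q is true, s is true, so Dia q -> s is true.
    At 0: Dia q requires q at some successor in {0, 1, 7}.
      q holds at 0, so Dia q is true at 0.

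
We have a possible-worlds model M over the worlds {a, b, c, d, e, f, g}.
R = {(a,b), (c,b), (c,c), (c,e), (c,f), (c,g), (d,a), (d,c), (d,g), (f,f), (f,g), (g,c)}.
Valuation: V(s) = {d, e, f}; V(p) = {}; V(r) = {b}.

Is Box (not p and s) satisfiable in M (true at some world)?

Let φ = Box (not p and s). Evaluate φ at each world:
  a (successors {b}): φ is false.
  b (successors ∅): φ is true.
  c (successors {b, c, e, f, g}): φ is false.
  d (successors {a, c, g}): φ is false.
  e (successors ∅): φ is true.
  f (successors {f, g}): φ is false.
  g (successors {c}): φ is false.
Detail at b (witness):
  At b: no accessible worlds, so Box (not p and s) holds vacuously.

Yes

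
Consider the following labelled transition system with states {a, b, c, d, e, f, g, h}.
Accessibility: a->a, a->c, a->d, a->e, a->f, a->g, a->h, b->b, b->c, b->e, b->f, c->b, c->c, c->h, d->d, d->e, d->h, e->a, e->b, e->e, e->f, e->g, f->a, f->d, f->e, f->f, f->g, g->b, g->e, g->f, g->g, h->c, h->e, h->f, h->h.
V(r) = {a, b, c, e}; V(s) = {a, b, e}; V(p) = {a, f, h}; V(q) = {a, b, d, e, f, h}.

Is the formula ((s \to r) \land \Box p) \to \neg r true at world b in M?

At b: (s \to r) \land \Box p is false, \neg r is false, so ((s \to r) \land \Box p) \to \neg r is true.
  At b: s \to r is true, \Box p is false, so (s \to r) \land \Box p is false.
    At b: \Box p requires p at every successor {b, c, e, f}.
      p fails at b, so \Box p is false at b.

Yes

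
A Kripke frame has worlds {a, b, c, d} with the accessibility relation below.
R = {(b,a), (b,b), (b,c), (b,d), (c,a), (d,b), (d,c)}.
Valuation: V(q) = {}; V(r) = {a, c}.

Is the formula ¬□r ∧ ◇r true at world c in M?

At c: ¬□r is false, ◇r is true, so ¬□r ∧ ◇r is false.
  At c: □r is true, so ¬□r is false.
    At c: □r requires r at every successor {a}.
      At a: r is true.
    So □r is true at c.
  At c: ◇r requires r at some successor in {a}.
    r holds at a, so ◇r is true at c.

No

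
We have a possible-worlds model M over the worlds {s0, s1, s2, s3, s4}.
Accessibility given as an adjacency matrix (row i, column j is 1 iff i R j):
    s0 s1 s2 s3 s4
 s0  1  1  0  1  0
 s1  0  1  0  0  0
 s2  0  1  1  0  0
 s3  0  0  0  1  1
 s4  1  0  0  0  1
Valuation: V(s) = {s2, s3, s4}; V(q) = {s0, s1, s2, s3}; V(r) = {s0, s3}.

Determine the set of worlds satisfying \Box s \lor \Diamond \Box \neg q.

Recall that \Box ψ holds at a world iff ψ holds at every accessible world, and \Diamond ψ holds iff ψ holds at some accessible world.
Let φ = \Box s \lor \Diamond \Box \neg q. Evaluate φ at each world:
  s0 (successors {s0, s1, s3}): φ is false.
  s1 (successors {s1}): φ is false.
  s2 (successors {s1, s2}): φ is false.
  s3 (successors {s3, s4}): φ is true.
  s4 (successors {s0, s4}): φ is false.
For instance, at s3:
  At s3: \Box s is true, \Diamond \Box \neg q is false, so \Box s \lor \Diamond \Box \neg q is true.
    At s3: \Box s requires s at every successor {s3, s4}.
      At s3: s is true.
      At s4: s is true.
    So \Box s is true at s3.
    At s3: \Diamond \Box \neg q requires \Box \neg q at some successor in {s3, s4}.
      At s3: \Box \neg q is false.
      At s4: \Box \neg q is false.
    So \Diamond \Box \neg q is false at s3.
Satisfying worlds: {s3}

s3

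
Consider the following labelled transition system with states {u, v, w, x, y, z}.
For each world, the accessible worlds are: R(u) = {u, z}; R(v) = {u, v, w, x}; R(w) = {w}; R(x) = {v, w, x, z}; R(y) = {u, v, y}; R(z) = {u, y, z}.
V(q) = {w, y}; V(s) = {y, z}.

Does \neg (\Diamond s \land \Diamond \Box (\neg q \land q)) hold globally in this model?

Recall that \Box ψ holds at a world iff ψ holds at every accessible world, and \Diamond ψ holds iff ψ holds at some accessible world.
Let φ = \neg (\Diamond s \land \Diamond \Box (\neg q \land q)). Evaluate φ at each world:
  u (successors {u, z}): φ is true.
  v (successors {u, v, w, x}): φ is true.
  w (successors {w}): φ is true.
  x (successors {v, w, x, z}): φ is true.
  y (successors {u, v, y}): φ is true.
  z (successors {u, y, z}): φ is true.
For instance, at x:
  At x: \Diamond s \land \Diamond \Box (\neg q \land q) is false, so \neg (\Diamond s \land \Diamond \Box (\neg q \land q)) is true.
    At x: \Diamond s is true, \Diamond \Box (\neg q \land q) is false, so \Diamond s \land \Diamond \Box (\neg q \land q) is false.
      At x: \Diamond s requires s at some successor in {v, w, x, z}.
        s holds at z, so \Diamond s is true at x.
      At x: \Diamond \Box (\neg q \land q) requires \Box (\neg q \land q) at some successor in {v, w, x, z}.
        At v: \Box (\neg q \land q) is false.
        At w: \Box (\neg q \land q) is false.
        At x: \Box (\neg q \land q) is false.
        At z: \Box (\neg q \land q) is false.
      So \Diamond \Box (\neg q \land q) is false at x.

Yes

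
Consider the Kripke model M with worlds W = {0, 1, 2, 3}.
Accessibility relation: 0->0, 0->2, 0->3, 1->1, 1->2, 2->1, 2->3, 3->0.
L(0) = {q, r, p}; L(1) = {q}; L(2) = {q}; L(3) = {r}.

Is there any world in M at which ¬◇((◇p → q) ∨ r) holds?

No

Let φ = ¬◇((◇p → q) ∨ r). Evaluate φ at each world:
  0 (successors {0, 2, 3}): φ is false.
  1 (successors {1, 2}): φ is false.
  2 (successors {1, 3}): φ is false.
  3 (successors {0}): φ is false.
For instance, at 3:
  At 3: ◇((◇p → q) ∨ r) is true, so ¬◇((◇p → q) ∨ r) is false.
    At 3: ◇((◇p → q) ∨ r) requires (◇p → q) ∨ r at some successor in {0}.
      (◇p → q) ∨ r holds at 0, so ◇((◇p → q) ∨ r) is true at 3.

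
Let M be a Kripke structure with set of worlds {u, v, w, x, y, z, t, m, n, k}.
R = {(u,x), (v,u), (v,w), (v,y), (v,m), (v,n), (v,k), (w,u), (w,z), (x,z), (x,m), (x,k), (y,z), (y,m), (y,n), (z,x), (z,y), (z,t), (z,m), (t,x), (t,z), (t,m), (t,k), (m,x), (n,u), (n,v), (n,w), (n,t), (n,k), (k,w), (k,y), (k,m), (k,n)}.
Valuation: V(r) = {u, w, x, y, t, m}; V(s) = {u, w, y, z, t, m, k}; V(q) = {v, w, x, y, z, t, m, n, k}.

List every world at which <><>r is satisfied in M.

Let φ = <><>r. Evaluate φ at each world:
  u (successors {x}): φ is true.
  v (successors {u, w, y, m, n, k}): φ is true.
  w (successors {u, z}): φ is true.
  x (successors {z, m, k}): φ is true.
  y (successors {z, m, n}): φ is true.
  z (successors {x, y, t, m}): φ is true.
  t (successors {x, z, m, k}): φ is true.
  m (successors {x}): φ is true.
  n (successors {u, v, w, t, k}): φ is true.
  k (successors {w, y, m, n}): φ is true.
For instance, at x:
  At x: <><>r requires <>r at some successor in {z, m, k}.
    <>r holds at z, so <><>r is true at x.
      At z: <>r requires r at some successor in {x, y, t, m}.
        r holds at x, so <>r is true at z.
Satisfying worlds: {u, v, w, x, y, z, t, m, n, k}

u, v, w, x, y, z, t, m, n, k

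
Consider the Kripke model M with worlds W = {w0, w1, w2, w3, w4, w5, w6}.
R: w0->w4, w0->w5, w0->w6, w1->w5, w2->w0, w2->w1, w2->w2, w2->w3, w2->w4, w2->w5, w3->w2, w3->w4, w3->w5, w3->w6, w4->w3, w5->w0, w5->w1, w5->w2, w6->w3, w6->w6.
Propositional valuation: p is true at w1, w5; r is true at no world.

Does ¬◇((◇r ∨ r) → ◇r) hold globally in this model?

No

Let φ = ¬◇((◇r ∨ r) → ◇r). Evaluate φ at each world:
  w0 (successors {w4, w5, w6}): φ is false.
  w1 (successors {w5}): φ is false.
  w2 (successors {w0, w1, w2, w3, w4, w5}): φ is false.
  w3 (successors {w2, w4, w5, w6}): φ is false.
  w4 (successors {w3}): φ is false.
  w5 (successors {w0, w1, w2}): φ is false.
  w6 (successors {w3, w6}): φ is false.
Detail at w0 (counterexample):
  At w0: ◇((◇r ∨ r) → ◇r) is true, so ¬◇((◇r ∨ r) → ◇r) is false.
    At w0: ◇((◇r ∨ r) → ◇r) requires (◇r ∨ r) → ◇r at some successor in {w4, w5, w6}.
      (◇r ∨ r) → ◇r holds at w4, so ◇((◇r ∨ r) → ◇r) is true at w0.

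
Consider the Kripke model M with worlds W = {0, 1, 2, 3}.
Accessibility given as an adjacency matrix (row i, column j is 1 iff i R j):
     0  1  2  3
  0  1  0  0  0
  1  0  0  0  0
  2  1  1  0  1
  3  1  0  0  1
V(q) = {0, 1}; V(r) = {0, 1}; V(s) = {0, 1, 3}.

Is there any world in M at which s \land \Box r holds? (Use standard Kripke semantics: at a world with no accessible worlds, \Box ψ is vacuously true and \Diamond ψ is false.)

Yes

Let φ = s \land \Box r. Evaluate φ at each world:
  0 (successors {0}): φ is true.
  1 (successors ∅): φ is true.
  2 (successors {0, 1, 3}): φ is false.
  3 (successors {0, 3}): φ is false.
Detail at 0 (witness):
  At 0: s is true, \Box r is true, so s \land \Box r is true.
    At 0: \Box r requires r at every successor {0}.
      At 0: r is true.
    So \Box r is true at 0.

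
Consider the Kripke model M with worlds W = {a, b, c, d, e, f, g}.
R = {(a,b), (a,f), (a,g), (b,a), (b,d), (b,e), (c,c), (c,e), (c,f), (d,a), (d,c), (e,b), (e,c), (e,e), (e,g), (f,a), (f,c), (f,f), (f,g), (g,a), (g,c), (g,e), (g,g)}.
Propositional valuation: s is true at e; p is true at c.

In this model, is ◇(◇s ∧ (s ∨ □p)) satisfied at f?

No

At f: ◇(◇s ∧ (s ∨ □p)) requires ◇s ∧ (s ∨ □p) at some successor in {a, c, f, g}.
  At a: ◇s ∧ (s ∨ □p) is false.
  At c: ◇s ∧ (s ∨ □p) is false.
  At f: ◇s ∧ (s ∨ □p) is false.
  At g: ◇s ∧ (s ∨ □p) is false.
So ◇(◇s ∧ (s ∨ □p)) is false at f.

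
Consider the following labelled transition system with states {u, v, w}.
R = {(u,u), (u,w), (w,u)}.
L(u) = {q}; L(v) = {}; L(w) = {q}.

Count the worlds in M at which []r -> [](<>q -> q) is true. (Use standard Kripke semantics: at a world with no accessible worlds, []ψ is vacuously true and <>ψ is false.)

Let φ = []r -> [](<>q -> q). Evaluate φ at each world:
  u (successors {u, w}): φ is true.
  v (successors ∅): φ is true.
  w (successors {u}): φ is true.
For instance, at w:
  At w: []r is false, [](<>q -> q) is true, so []r -> [](<>q -> q) is true.
    At w: []r requires r at every successor {u}.
      r fails at u, so []r is false at w.
    At w: [](<>q -> q) requires <>q -> q at every successor {u}.
      At u: <>q -> q is true.
    So [](<>q -> q) is true at w.
Satisfying worlds: {u, v, w}

3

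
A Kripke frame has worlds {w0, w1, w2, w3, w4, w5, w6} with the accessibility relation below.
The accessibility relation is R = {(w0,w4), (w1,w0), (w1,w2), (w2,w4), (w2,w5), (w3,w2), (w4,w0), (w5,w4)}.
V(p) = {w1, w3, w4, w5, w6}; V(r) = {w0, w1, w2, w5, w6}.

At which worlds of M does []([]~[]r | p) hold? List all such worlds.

w0, w2, w5, w6

Let φ = []([]~[]r | p). Evaluate φ at each world:
  w0 (successors {w4}): φ is true.
  w1 (successors {w0, w2}): φ is false.
  w2 (successors {w4, w5}): φ is true.
  w3 (successors {w2}): φ is false.
  w4 (successors {w0}): φ is false.
  w5 (successors {w4}): φ is true.
  w6 (successors ∅): φ is true.
For instance, at w2:
  At w2: []([]~[]r | p) requires []~[]r | p at every successor {w4, w5}.
      At w4: []~[]r is true, p is true, so []~[]r | p is true.
      At w5: []~[]r is false, p is true, so []~[]r | p is true.
  So []([]~[]r | p) is true at w2.
Satisfying worlds: {w0, w2, w5, w6}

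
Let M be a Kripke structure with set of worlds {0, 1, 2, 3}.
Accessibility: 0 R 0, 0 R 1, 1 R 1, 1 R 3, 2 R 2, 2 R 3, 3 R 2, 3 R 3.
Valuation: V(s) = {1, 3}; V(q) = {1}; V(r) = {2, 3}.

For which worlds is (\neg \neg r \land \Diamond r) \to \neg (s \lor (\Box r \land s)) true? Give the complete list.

0, 1, 2

Let φ = (\neg \neg r \land \Diamond r) \to \neg (s \lor (\Box r \land s)). Evaluate φ at each world:
  0 (successors {0, 1}): φ is true.
  1 (successors {1, 3}): φ is true.
  2 (successors {2, 3}): φ is true.
  3 (successors {2, 3}): φ is false.
For instance, at 0:
  At 0: \neg \neg r \land \Diamond r is false, \neg (s \lor (\Box r \land s)) is true, so (\neg \neg r \land \Diamond r) \to \neg (s \lor (\Box r \land s)) is true.
    At 0: \neg \neg r is false, \Diamond r is false, so \neg \neg r \land \Diamond r is false.
      At 0: \Diamond r requires r at some successor in {0, 1}.
        At 0: r is false.
        At 1: r is false.
      So \Diamond r is false at 0.
    At 0: s \lor (\Box r \land s) is false, so \neg (s \lor (\Box r \land s)) is true.
      At 0: s is false, \Box r \land s is false, so s \lor (\Box r \land s) is false.
Satisfying worlds: {0, 1, 2}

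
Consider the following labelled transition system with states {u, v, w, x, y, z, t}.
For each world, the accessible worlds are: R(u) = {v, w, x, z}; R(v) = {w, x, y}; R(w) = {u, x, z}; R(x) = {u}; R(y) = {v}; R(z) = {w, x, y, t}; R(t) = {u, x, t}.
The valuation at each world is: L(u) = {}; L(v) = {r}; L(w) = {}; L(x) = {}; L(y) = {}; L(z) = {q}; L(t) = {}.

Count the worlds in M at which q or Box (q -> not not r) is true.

Recall that Box ψ holds at a world iff ψ holds at every accessible world, and Dia ψ holds iff ψ holds at some accessible world.
Let φ = q or Box (q -> not not r). Evaluate φ at each world:
  u (successors {v, w, x, z}): φ is false.
  v (successors {w, x, y}): φ is true.
  w (successors {u, x, z}): φ is false.
  x (successors {u}): φ is true.
  y (successors {v}): φ is true.
  z (successors {w, x, y, t}): φ is true.
  t (successors {u, x, t}): φ is true.
For instance, at x:
  At x: q is false, Box (q -> not not r) is true, so q or Box (q -> not not r) is true.
    At x: Box (q -> not not r) requires q -> not not r at every successor {u}.
      At u: q -> not not r is true.
    So Box (q -> not not r) is true at x.
Satisfying worlds: {v, x, y, z, t}

5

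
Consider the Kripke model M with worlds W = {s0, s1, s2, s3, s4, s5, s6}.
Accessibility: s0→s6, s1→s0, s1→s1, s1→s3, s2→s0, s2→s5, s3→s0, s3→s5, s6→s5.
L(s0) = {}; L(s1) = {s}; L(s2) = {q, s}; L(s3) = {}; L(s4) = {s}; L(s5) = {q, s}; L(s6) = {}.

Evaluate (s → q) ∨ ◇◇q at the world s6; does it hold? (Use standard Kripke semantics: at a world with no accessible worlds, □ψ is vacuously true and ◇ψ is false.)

Yes

Recall that ◇ψ holds at a world iff ψ holds at some accessible world.
At s6: s → q is true, ◇◇q is false, so (s → q) ∨ ◇◇q is true.
  At s6: ◇◇q requires ◇q at some successor in {s5}.
    At s5: ◇q is false.
  So ◇◇q is false at s6.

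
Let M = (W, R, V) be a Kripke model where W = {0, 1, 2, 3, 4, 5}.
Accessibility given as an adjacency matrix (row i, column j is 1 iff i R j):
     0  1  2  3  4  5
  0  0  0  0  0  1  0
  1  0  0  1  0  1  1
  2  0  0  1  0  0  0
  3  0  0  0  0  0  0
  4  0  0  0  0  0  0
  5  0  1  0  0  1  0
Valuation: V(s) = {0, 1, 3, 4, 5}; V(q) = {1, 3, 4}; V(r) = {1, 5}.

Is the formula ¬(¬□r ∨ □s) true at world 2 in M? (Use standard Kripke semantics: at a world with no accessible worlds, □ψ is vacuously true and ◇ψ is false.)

No

At 2: ¬□r ∨ □s is true, so ¬(¬□r ∨ □s) is false.
  At 2: ¬□r is true, □s is false, so ¬□r ∨ □s is true.
    At 2: □r is false, so ¬□r is true.
      At 2: □r requires r at every successor {2}.
        r fails at 2, so □r is false at 2.
    At 2: □s requires s at every successor {2}.
      s fails at 2, so □s is false at 2.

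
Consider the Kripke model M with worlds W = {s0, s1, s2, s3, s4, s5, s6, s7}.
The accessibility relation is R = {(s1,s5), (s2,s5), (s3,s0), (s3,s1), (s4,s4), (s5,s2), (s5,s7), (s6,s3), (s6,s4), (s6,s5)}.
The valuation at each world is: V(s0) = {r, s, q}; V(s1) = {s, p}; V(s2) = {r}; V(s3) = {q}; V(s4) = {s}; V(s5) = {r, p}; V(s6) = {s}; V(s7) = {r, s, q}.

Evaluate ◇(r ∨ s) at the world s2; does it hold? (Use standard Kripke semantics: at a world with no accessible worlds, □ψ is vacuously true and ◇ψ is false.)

At s2: ◇(r ∨ s) requires r ∨ s at some successor in {s5}.
  r ∨ s holds at s5, so ◇(r ∨ s) is true at s2.

Yes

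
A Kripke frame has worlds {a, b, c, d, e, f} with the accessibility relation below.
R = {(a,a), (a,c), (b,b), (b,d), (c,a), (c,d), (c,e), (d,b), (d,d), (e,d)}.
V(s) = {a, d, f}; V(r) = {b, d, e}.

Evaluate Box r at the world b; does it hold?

Yes

At b: Box r requires r at every successor {b, d}.
  At b: r is true.
  At d: r is true.
So Box r is true at b.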